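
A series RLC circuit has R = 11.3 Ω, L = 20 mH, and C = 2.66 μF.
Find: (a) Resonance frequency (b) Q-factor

Step 1 — Resonance condition Im(Z)=0 gives ω₀ = 1/√(LC).
Step 2 — ω₀ = 1/√(0.02·2.66e-06) = 4336 rad/s.
Step 3 — f₀ = ω₀/(2π) = 690 Hz.
Step 4 — Series Q: Q = ω₀L/R = 4336·0.02/11.3 = 7.674.

(a) f₀ = 690 Hz  (b) Q = 7.674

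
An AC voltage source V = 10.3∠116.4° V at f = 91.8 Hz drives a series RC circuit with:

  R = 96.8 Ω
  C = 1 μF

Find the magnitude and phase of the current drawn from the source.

Step 1 — Angular frequency: ω = 2π·f = 2π·91.8 = 576.8 rad/s.
Step 2 — Component impedances:
  R: Z = R = 96.8 Ω
  C: Z = 1/(jωC) = -j/(ω·C) = 0 - j1734 Ω
Step 3 — Series combination: Z_total = R + C = 96.8 - j1734 Ω = 1736∠-86.8° Ω.
Step 4 — Source phasor: V = 10.3∠116.4° V = -4.58 + j9.226 V.
Step 5 — Ohm's law: I = V / Z_total = (-4.58 + j9.226) / (96.8 - j1734) = -0.005452 - j0.002337 A.
Step 6 — Convert to polar: |I| = 0.005932 A, ∠I = -156.8°.

I = 0.005932∠-156.8° A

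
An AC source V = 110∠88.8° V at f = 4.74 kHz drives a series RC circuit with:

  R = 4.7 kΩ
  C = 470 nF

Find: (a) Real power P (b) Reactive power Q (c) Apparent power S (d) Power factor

Step 1 — Angular frequency: ω = 2π·f = 2π·4740 = 2.978e+04 rad/s.
Step 2 — Component impedances:
  R: Z = R = 4700 Ω
  C: Z = 1/(jωC) = -j/(ω·C) = 0 - j71.44 Ω
Step 3 — Series combination: Z_total = R + C = 4700 - j71.44 Ω = 4701∠-0.9° Ω.
Step 4 — Source phasor: V = 110∠88.8° V = 2.304 + j110 V.
Step 5 — Current: I = V / Z = 0.0001344 + j0.0234 A = 0.0234∠89.7° A.
Step 6 — Complex power: S = V·I* = 2.574 - j0.03912 VA.
Step 7 — Real power: P = Re(S) = 2.574 W.
Step 8 — Reactive power: Q = Im(S) = -0.03912 VAR.
Step 9 — Apparent power: |S| = 2.574 VA.
Step 10 — Power factor: PF = P/|S| = 0.9999 (leading).

(a) P = 2.574 W  (b) Q = -0.03912 VAR  (c) S = 2.574 VA  (d) PF = 0.9999 (leading)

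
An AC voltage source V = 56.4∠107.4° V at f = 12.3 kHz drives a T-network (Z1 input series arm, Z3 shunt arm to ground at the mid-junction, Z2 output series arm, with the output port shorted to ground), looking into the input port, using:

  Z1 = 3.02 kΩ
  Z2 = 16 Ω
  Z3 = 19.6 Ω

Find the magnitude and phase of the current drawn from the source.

Step 1 — Angular frequency: ω = 2π·f = 2π·1.23e+04 = 7.728e+04 rad/s.
Step 2 — Component impedances:
  Z1: Z = R = 3020 Ω
  Z2: Z = R = 16 Ω
  Z3: Z = R = 19.6 Ω
Step 3 — With the output port shorted to ground, the output series arm Z2 runs from the junction to ground; the shunt arm Z3 also runs from the junction to ground. They appear in parallel: Z3 || Z2 = 8.809 Ω.
Step 4 — Series with input arm Z1: Z_in = Z1 + (Z3 || Z2) = 3029 Ω = 3029∠0.0° Ω.
Step 5 — Source phasor: V = 56.4∠107.4° V = -16.87 + j53.82 V.
Step 6 — Ohm's law: I = V / Z_total = (-16.87 + j53.82) / (3029) = -0.005568 + j0.01777 A.
Step 7 — Convert to polar: |I| = 0.01862 A, ∠I = 107.4°.

I = 0.01862∠107.4° A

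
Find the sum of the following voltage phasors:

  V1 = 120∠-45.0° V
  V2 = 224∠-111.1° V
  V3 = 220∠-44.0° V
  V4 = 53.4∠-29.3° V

Step 1 — Convert each phasor to rectangular form:
  V1 = 120·(cos(-45.0°) + j·sin(-45.0°)) = 84.85 - j84.85 V
  V2 = 224·(cos(-111.1°) + j·sin(-111.1°)) = -80.64 - j209 V
  V3 = 220·(cos(-44.0°) + j·sin(-44.0°)) = 158.3 - j152.8 V
  V4 = 53.4·(cos(-29.3°) + j·sin(-29.3°)) = 46.57 - j26.13 V
Step 2 — Sum components: V_total = 209 - j472.8 V.
Step 3 — Convert to polar: |V_total| = 516.9 V, ∠V_total = -66.1°.

V_total = 516.9∠-66.1° V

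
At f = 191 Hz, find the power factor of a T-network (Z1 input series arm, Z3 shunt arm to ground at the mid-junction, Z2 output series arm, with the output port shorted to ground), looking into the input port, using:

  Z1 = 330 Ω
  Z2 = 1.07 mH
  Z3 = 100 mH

Step 1 — Angular frequency: ω = 2π·f = 2π·191 = 1200 rad/s.
Step 2 — Component impedances:
  Z1: Z = R = 330 Ω
  Z2: Z = jωL = j·1200·0.00107 = 0 + j1.284 Ω
  Z3: Z = jωL = j·1200·0.1 = 0 + j120 Ω
Step 3 — With the output port shorted to ground, the output series arm Z2 runs from the junction to ground; the shunt arm Z3 also runs from the junction to ground. They appear in parallel: Z3 || Z2 = 0 + j1.271 Ω.
Step 4 — Series with input arm Z1: Z_in = Z1 + (Z3 || Z2) = 330 + j1.271 Ω = 330∠0.2° Ω.
Step 5 — Power factor: PF = cos(φ) = Re(Z)/|Z| = 330/330 = 1.
Step 6 — Type: Im(Z) = 1.271 ⇒ lagging (phase φ = 0.2°).

PF = 1 (lagging, φ = 0.2°)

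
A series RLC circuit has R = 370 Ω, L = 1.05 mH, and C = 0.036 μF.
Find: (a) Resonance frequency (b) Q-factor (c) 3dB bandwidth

Step 1 — Resonance: ω₀ = 1/√(LC) = 1/√(0.00105·3.6e-08) = 1.627e+05 rad/s.
Step 2 — f₀ = ω₀/(2π) = 2.589e+04 Hz.
Step 3 — Series Q: Q = ω₀L/R = 1.627e+05·0.00105/370 = 0.4616.
Step 4 — Bandwidth: Δω = ω₀/Q = 3.524e+05 rad/s; BW = Δω/(2π) = 5.608e+04 Hz.

(a) f₀ = 2.589e+04 Hz  (b) Q = 0.4616  (c) BW = 5.608e+04 Hz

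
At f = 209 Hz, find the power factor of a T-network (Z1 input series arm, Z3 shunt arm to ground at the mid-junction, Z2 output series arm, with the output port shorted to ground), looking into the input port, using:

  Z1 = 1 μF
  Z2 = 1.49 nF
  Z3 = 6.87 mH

Step 1 — Angular frequency: ω = 2π·f = 2π·209 = 1313 rad/s.
Step 2 — Component impedances:
  Z1: Z = 1/(jωC) = -j/(ω·C) = 0 - j761.5 Ω
  Z2: Z = 1/(jωC) = -j/(ω·C) = 0 - j5.111e+05 Ω
  Z3: Z = jωL = j·1313·0.00687 = 0 + j9.022 Ω
Step 3 — With the output port shorted to ground, the output series arm Z2 runs from the junction to ground; the shunt arm Z3 also runs from the junction to ground. They appear in parallel: Z3 || Z2 = 0 + j9.022 Ω.
Step 4 — Series with input arm Z1: Z_in = Z1 + (Z3 || Z2) = 0 - j752.5 Ω = 752.5∠-90.0° Ω.
Step 5 — Power factor: PF = cos(φ) = Re(Z)/|Z| = 0/752.5 = 0.
Step 6 — Type: Im(Z) = -752.5 ⇒ leading (phase φ = -90.0°).

PF = 0 (leading, φ = -90.0°)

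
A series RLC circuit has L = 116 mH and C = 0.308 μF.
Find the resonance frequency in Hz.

Step 1 — Resonance condition Im(Z)=0 gives ω₀ = 1/√(LC).
Step 2 — ω₀ = 1/√(0.116·3.08e-07) = 5290 rad/s.
Step 3 — f₀ = ω₀/(2π) = 842 Hz.

f₀ = 842 Hz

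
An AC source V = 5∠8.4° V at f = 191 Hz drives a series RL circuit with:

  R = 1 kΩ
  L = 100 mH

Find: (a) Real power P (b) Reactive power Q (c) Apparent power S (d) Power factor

Step 1 — Angular frequency: ω = 2π·f = 2π·191 = 1200 rad/s.
Step 2 — Component impedances:
  R: Z = R = 1000 Ω
  L: Z = jωL = j·1200·0.1 = 0 + j120 Ω
Step 3 — Series combination: Z_total = R + L = 1000 + j120 Ω = 1007∠6.8° Ω.
Step 4 — Source phasor: V = 5∠8.4° V = 4.946 + j0.7304 V.
Step 5 — Current: I = V / Z = 0.004963 + j0.0001349 A = 0.004964∠1.6° A.
Step 6 — Complex power: S = V·I* = 0.02465 + j0.002958 VA.
Step 7 — Real power: P = Re(S) = 0.02465 W.
Step 8 — Reactive power: Q = Im(S) = 0.002958 VAR.
Step 9 — Apparent power: |S| = 0.02482 VA.
Step 10 — Power factor: PF = P/|S| = 0.9929 (lagging).

(a) P = 0.02465 W  (b) Q = 0.002958 VAR  (c) S = 0.02482 VA  (d) PF = 0.9929 (lagging)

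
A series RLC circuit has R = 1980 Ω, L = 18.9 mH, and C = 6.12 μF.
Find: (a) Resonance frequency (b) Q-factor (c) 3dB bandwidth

Step 1 — Resonance: ω₀ = 1/√(LC) = 1/√(0.0189·6.12e-06) = 2940 rad/s.
Step 2 — f₀ = ω₀/(2π) = 468 Hz.
Step 3 — Series Q: Q = ω₀L/R = 2940·0.0189/1980 = 0.02807.
Step 4 — Bandwidth: Δω = ω₀/Q = 1.048e+05 rad/s; BW = Δω/(2π) = 1.667e+04 Hz.

(a) f₀ = 468 Hz  (b) Q = 0.02807  (c) BW = 1.667e+04 Hz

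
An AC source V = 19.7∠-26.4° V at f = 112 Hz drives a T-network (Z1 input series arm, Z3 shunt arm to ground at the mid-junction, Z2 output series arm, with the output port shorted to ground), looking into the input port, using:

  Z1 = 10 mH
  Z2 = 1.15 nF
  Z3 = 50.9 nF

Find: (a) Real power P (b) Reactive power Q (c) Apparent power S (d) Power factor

Step 1 — Angular frequency: ω = 2π·f = 2π·112 = 703.7 rad/s.
Step 2 — Component impedances:
  Z1: Z = jωL = j·703.7·0.01 = 0 + j7.037 Ω
  Z2: Z = 1/(jωC) = -j/(ω·C) = 0 - j1.236e+06 Ω
  Z3: Z = 1/(jωC) = -j/(ω·C) = 0 - j2.792e+04 Ω
Step 3 — With the output port shorted to ground, the output series arm Z2 runs from the junction to ground; the shunt arm Z3 also runs from the junction to ground. They appear in parallel: Z3 || Z2 = 0 - j2.73e+04 Ω.
Step 4 — Series with input arm Z1: Z_in = Z1 + (Z3 || Z2) = 0 - j2.729e+04 Ω = 2.729e+04∠-90.0° Ω.
Step 5 — Source phasor: V = 19.7∠-26.4° V = 17.65 - j8.759 V.
Step 6 — Current: I = V / Z = 0.0003209 + j0.0006465 A = 0.0007218∠63.6° A.
Step 7 — Complex power: S = V·I* = 0 - j0.01422 VA.
Step 8 — Real power: P = Re(S) = 0 W.
Step 9 — Reactive power: Q = Im(S) = -0.01422 VAR.
Step 10 — Apparent power: |S| = 0.01422 VA.
Step 11 — Power factor: PF = P/|S| = 0 (leading).

(a) P = 0 W  (b) Q = -0.01422 VAR  (c) S = 0.01422 VA  (d) PF = 0 (leading)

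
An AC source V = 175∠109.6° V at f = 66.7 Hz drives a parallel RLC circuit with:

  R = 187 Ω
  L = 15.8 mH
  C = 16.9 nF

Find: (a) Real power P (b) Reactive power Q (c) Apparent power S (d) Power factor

Step 1 — Angular frequency: ω = 2π·f = 2π·66.7 = 419.1 rad/s.
Step 2 — Component impedances:
  R: Z = R = 187 Ω
  L: Z = jωL = j·419.1·0.0158 = 0 + j6.622 Ω
  C: Z = 1/(jωC) = -j/(ω·C) = 0 - j1.412e+05 Ω
Step 3 — Parallel combination: 1/Z_total = 1/R + 1/L + 1/C; Z_total = 0.2342 + j6.614 Ω = 6.618∠88.0° Ω.
Step 4 — Source phasor: V = 175∠109.6° V = -58.7 + j164.9 V.
Step 5 — Current: I = V / Z = 24.58 + j9.747 A = 26.44∠21.6° A.
Step 6 — Complex power: S = V·I* = 163.8 + j4625 VA.
Step 7 — Real power: P = Re(S) = 163.8 W.
Step 8 — Reactive power: Q = Im(S) = 4625 VAR.
Step 9 — Apparent power: |S| = 4628 VA.
Step 10 — Power factor: PF = P/|S| = 0.03539 (lagging).

(a) P = 163.8 W  (b) Q = 4625 VAR  (c) S = 4628 VA  (d) PF = 0.03539 (lagging)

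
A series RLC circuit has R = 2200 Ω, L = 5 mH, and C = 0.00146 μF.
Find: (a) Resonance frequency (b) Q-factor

Step 1 — Resonance condition Im(Z)=0 gives ω₀ = 1/√(LC).
Step 2 — ω₀ = 1/√(0.005·1.46e-09) = 3.701e+05 rad/s.
Step 3 — f₀ = ω₀/(2π) = 5.891e+04 Hz.
Step 4 — Series Q: Q = ω₀L/R = 3.701e+05·0.005/2200 = 0.8412.

(a) f₀ = 5.891e+04 Hz  (b) Q = 0.8412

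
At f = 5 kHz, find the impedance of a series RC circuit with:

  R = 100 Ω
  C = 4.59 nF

Step 1 — Angular frequency: ω = 2π·f = 2π·5000 = 3.142e+04 rad/s.
Step 2 — Component impedances:
  R: Z = R = 100 Ω
  C: Z = 1/(jωC) = -j/(ω·C) = 0 - j6935 Ω
Step 3 — Series combination: Z_total = R + C = 100 - j6935 Ω = 6936∠-89.2° Ω.

Z = 100 - j6935 Ω = 6936∠-89.2° Ω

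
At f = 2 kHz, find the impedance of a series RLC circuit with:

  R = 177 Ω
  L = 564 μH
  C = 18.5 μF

Step 1 — Angular frequency: ω = 2π·f = 2π·2000 = 1.257e+04 rad/s.
Step 2 — Component impedances:
  R: Z = R = 177 Ω
  L: Z = jωL = j·1.257e+04·0.000564 = 0 + j7.087 Ω
  C: Z = 1/(jωC) = -j/(ω·C) = 0 - j4.301 Ω
Step 3 — Series combination: Z_total = R + L + C = 177 + j2.786 Ω = 177∠0.9° Ω.

Z = 177 + j2.786 Ω = 177∠0.9° Ω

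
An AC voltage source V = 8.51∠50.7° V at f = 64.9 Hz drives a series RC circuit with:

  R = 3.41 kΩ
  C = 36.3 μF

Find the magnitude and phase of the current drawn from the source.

Step 1 — Angular frequency: ω = 2π·f = 2π·64.9 = 407.8 rad/s.
Step 2 — Component impedances:
  R: Z = R = 3410 Ω
  C: Z = 1/(jωC) = -j/(ω·C) = 0 - j67.56 Ω
Step 3 — Series combination: Z_total = R + C = 3410 - j67.56 Ω = 3411∠-1.1° Ω.
Step 4 — Source phasor: V = 8.51∠50.7° V = 5.39 + j6.585 V.
Step 5 — Ohm's law: I = V / Z_total = (5.39 + j6.585) / (3410 - j67.56) = 0.001542 + j0.001962 A.
Step 6 — Convert to polar: |I| = 0.002495 A, ∠I = 51.8°.

I = 0.002495∠51.8° A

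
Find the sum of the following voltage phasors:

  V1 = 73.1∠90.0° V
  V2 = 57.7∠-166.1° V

Step 1 — Convert each phasor to rectangular form:
  V1 = 73.1·(cos(90.0°) + j·sin(90.0°)) = 0 + j73.1 V
  V2 = 57.7·(cos(-166.1°) + j·sin(-166.1°)) = -56.01 - j13.86 V
Step 2 — Sum components: V_total = -56.01 + j59.24 V.
Step 3 — Convert to polar: |V_total| = 81.53 V, ∠V_total = 133.4°.

V_total = 81.53∠133.4° V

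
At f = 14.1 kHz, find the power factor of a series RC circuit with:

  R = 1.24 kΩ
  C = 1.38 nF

Step 1 — Angular frequency: ω = 2π·f = 2π·1.41e+04 = 8.859e+04 rad/s.
Step 2 — Component impedances:
  R: Z = R = 1240 Ω
  C: Z = 1/(jωC) = -j/(ω·C) = 0 - j8179 Ω
Step 3 — Series combination: Z_total = R + C = 1240 - j8179 Ω = 8273∠-81.4° Ω.
Step 4 — Power factor: PF = cos(φ) = Re(Z)/|Z| = 1240/8273 = 0.1499.
Step 5 — Type: Im(Z) = -8179 ⇒ leading (phase φ = -81.4°).

PF = 0.1499 (leading, φ = -81.4°)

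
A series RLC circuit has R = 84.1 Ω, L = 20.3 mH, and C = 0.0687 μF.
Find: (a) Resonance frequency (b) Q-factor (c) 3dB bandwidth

Step 1 — Resonance: ω₀ = 1/√(LC) = 1/√(0.0203·6.87e-08) = 2.678e+04 rad/s.
Step 2 — f₀ = ω₀/(2π) = 4262 Hz.
Step 3 — Series Q: Q = ω₀L/R = 2.678e+04·0.0203/84.1 = 6.464.
Step 4 — Bandwidth: Δω = ω₀/Q = 4143 rad/s; BW = Δω/(2π) = 659.4 Hz.

(a) f₀ = 4262 Hz  (b) Q = 6.464  (c) BW = 659.4 Hz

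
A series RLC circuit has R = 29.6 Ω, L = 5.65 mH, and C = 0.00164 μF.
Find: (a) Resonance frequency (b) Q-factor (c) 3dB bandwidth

Step 1 — Resonance condition Im(Z)=0 gives ω₀ = 1/√(LC).
Step 2 — ω₀ = 1/√(0.00565·1.64e-09) = 3.285e+05 rad/s.
Step 3 — f₀ = ω₀/(2π) = 5.228e+04 Hz.
Step 4 — Series Q: Q = ω₀L/R = 3.285e+05·0.00565/29.6 = 62.71.
Step 5 — 3dB bandwidth: Δω = ω₀/Q = 5239 rad/s; BW = Δω/(2π) = 833.8 Hz.

(a) f₀ = 5.228e+04 Hz  (b) Q = 62.71  (c) BW = 833.8 Hz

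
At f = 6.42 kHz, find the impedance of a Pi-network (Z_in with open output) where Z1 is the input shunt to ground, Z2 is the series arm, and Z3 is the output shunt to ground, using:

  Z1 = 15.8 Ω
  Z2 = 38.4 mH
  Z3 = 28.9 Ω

Step 1 — Angular frequency: ω = 2π·f = 2π·6420 = 4.034e+04 rad/s.
Step 2 — Component impedances:
  Z1: Z = R = 15.8 Ω
  Z2: Z = jωL = j·4.034e+04·0.0384 = 0 + j1549 Ω
  Z3: Z = R = 28.9 Ω
Step 3 — With open output, the series arm Z2 and the output shunt Z3 appear in series to ground: Z2 + Z3 = 28.9 + j1549 Ω.
Step 4 — Parallel with input shunt Z1: Z_in = Z1 || (Z2 + Z3) = 15.8 + j0.161 Ω = 15.8∠0.6° Ω.

Z = 15.8 + j0.161 Ω = 15.8∠0.6° Ω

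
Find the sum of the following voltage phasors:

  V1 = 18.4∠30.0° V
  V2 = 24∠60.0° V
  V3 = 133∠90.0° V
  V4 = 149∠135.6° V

Step 1 — Convert each phasor to rectangular form:
  V1 = 18.4·(cos(30.0°) + j·sin(30.0°)) = 15.93 + j9.2 V
  V2 = 24·(cos(60.0°) + j·sin(60.0°)) = 12 + j20.78 V
  V3 = 133·(cos(90.0°) + j·sin(90.0°)) = 0 + j133 V
  V4 = 149·(cos(135.6°) + j·sin(135.6°)) = -106.5 + j104.2 V
Step 2 — Sum components: V_total = -78.52 + j267.2 V.
Step 3 — Convert to polar: |V_total| = 278.5 V, ∠V_total = 106.4°.

V_total = 278.5∠106.4° V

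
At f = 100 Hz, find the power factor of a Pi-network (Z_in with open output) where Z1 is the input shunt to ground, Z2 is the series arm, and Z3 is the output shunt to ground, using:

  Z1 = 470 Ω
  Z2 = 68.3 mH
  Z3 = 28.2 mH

Step 1 — Angular frequency: ω = 2π·f = 2π·100 = 628.3 rad/s.
Step 2 — Component impedances:
  Z1: Z = R = 470 Ω
  Z2: Z = jωL = j·628.3·0.0683 = 0 + j42.91 Ω
  Z3: Z = jωL = j·628.3·0.0282 = 0 + j17.72 Ω
Step 3 — With open output, the series arm Z2 and the output shunt Z3 appear in series to ground: Z2 + Z3 = 0 + j60.63 Ω.
Step 4 — Parallel with input shunt Z1: Z_in = Z1 || (Z2 + Z3) = 7.694 + j59.64 Ω = 60.13∠82.6° Ω.
Step 5 — Power factor: PF = cos(φ) = Re(Z)/|Z| = 7.6939/60.134 = 0.1279.
Step 6 — Type: Im(Z) = 59.64 ⇒ lagging (phase φ = 82.6°).

PF = 0.1279 (lagging, φ = 82.6°)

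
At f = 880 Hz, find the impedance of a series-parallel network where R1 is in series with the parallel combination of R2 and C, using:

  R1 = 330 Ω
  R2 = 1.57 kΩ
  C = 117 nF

Step 1 — Angular frequency: ω = 2π·f = 2π·880 = 5529 rad/s.
Step 2 — Component impedances:
  R1: Z = R = 330 Ω
  R2: Z = R = 1570 Ω
  C: Z = 1/(jωC) = -j/(ω·C) = 0 - j1546 Ω
Step 3 — Parallel branch: R2 || C = 1/(1/R2 + 1/C) = 772.8 - j784.9 Ω.
Step 4 — Series with R1: Z_total = R1 + (R2 || C) = 1103 - j784.9 Ω = 1354∠-35.4° Ω.

Z = 1103 - j784.9 Ω = 1354∠-35.4° Ω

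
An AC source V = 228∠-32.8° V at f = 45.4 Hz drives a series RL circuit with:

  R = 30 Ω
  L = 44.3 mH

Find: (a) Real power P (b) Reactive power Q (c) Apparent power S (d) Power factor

Step 1 — Angular frequency: ω = 2π·f = 2π·45.4 = 285.3 rad/s.
Step 2 — Component impedances:
  R: Z = R = 30 Ω
  L: Z = jωL = j·285.3·0.0443 = 0 + j12.64 Ω
Step 3 — Series combination: Z_total = R + L = 30 + j12.64 Ω = 32.55∠22.8° Ω.
Step 4 — Source phasor: V = 228∠-32.8° V = 191.6 - j123.5 V.
Step 5 — Current: I = V / Z = 3.953 - j5.782 A = 7.004∠-55.6° A.
Step 6 — Complex power: S = V·I* = 1472 + j619.9 VA.
Step 7 — Real power: P = Re(S) = 1472 W.
Step 8 — Reactive power: Q = Im(S) = 619.9 VAR.
Step 9 — Apparent power: |S| = 1597 VA.
Step 10 — Power factor: PF = P/|S| = 0.9216 (lagging).

(a) P = 1472 W  (b) Q = 619.9 VAR  (c) S = 1597 VA  (d) PF = 0.9216 (lagging)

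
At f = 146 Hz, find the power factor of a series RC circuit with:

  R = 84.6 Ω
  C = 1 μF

Step 1 — Angular frequency: ω = 2π·f = 2π·146 = 917.3 rad/s.
Step 2 — Component impedances:
  R: Z = R = 84.6 Ω
  C: Z = 1/(jωC) = -j/(ω·C) = 0 - j1090 Ω
Step 3 — Series combination: Z_total = R + C = 84.6 - j1090 Ω = 1093∠-85.6° Ω.
Step 4 — Power factor: PF = cos(φ) = Re(Z)/|Z| = 84.6/1093.4 = 0.07737.
Step 5 — Type: Im(Z) = -1090 ⇒ leading (phase φ = -85.6°).

PF = 0.07737 (leading, φ = -85.6°)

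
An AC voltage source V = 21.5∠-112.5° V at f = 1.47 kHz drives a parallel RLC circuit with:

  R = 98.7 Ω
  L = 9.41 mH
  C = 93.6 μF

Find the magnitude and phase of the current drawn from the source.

Step 1 — Angular frequency: ω = 2π·f = 2π·1470 = 9236 rad/s.
Step 2 — Component impedances:
  R: Z = R = 98.7 Ω
  L: Z = jωL = j·9236·0.00941 = 0 + j86.91 Ω
  C: Z = 1/(jωC) = -j/(ω·C) = 0 - j1.157 Ω
Step 3 — Parallel combination: 1/Z_total = 1/R + 1/L + 1/C; Z_total = 0.01392 - j1.172 Ω = 1.172∠-89.3° Ω.
Step 4 — Source phasor: V = 21.5∠-112.5° V = -8.228 - j19.86 V.
Step 5 — Ohm's law: I = V / Z_total = (-8.228 - j19.86) / (0.01392 - j1.172) = 16.86 - j7.22 A.
Step 6 — Convert to polar: |I| = 18.34 A, ∠I = -23.2°.

I = 18.34∠-23.2° A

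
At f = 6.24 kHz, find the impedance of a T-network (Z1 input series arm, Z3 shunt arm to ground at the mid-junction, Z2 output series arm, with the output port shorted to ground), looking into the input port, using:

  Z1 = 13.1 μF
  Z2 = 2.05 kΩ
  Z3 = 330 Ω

Step 1 — Angular frequency: ω = 2π·f = 2π·6240 = 3.921e+04 rad/s.
Step 2 — Component impedances:
  Z1: Z = 1/(jωC) = -j/(ω·C) = 0 - j1.947 Ω
  Z2: Z = R = 2050 Ω
  Z3: Z = R = 330 Ω
Step 3 — With the output port shorted to ground, the output series arm Z2 runs from the junction to ground; the shunt arm Z3 also runs from the junction to ground. They appear in parallel: Z3 || Z2 = 284.2 Ω.
Step 4 — Series with input arm Z1: Z_in = Z1 + (Z3 || Z2) = 284.2 - j1.947 Ω = 284.3∠-0.4° Ω.

Z = 284.2 - j1.947 Ω = 284.3∠-0.4° Ω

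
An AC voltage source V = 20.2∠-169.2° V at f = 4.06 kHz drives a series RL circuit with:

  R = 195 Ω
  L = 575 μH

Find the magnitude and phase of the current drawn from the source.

Step 1 — Angular frequency: ω = 2π·f = 2π·4060 = 2.551e+04 rad/s.
Step 2 — Component impedances:
  R: Z = R = 195 Ω
  L: Z = jωL = j·2.551e+04·0.000575 = 0 + j14.67 Ω
Step 3 — Series combination: Z_total = R + L = 195 + j14.67 Ω = 195.6∠4.3° Ω.
Step 4 — Source phasor: V = 20.2∠-169.2° V = -19.84 - j3.785 V.
Step 5 — Ohm's law: I = V / Z_total = (-19.84 - j3.785) / (195 + j14.67) = -0.1026 - j0.01169 A.
Step 6 — Convert to polar: |I| = 0.1033 A, ∠I = -173.5°.

I = 0.1033∠-173.5° A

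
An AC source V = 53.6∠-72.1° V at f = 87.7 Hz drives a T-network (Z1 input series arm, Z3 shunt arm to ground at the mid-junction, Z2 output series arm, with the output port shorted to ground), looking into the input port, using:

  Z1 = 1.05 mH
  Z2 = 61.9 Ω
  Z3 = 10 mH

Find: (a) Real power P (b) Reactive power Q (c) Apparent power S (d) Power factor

Step 1 — Angular frequency: ω = 2π·f = 2π·87.7 = 551 rad/s.
Step 2 — Component impedances:
  Z1: Z = jωL = j·551·0.00105 = 0 + j0.5786 Ω
  Z2: Z = R = 61.9 Ω
  Z3: Z = jωL = j·551·0.01 = 0 + j5.51 Ω
Step 3 — With the output port shorted to ground, the output series arm Z2 runs from the junction to ground; the shunt arm Z3 also runs from the junction to ground. They appear in parallel: Z3 || Z2 = 0.4867 + j5.467 Ω.
Step 4 — Series with input arm Z1: Z_in = Z1 + (Z3 || Z2) = 0.4867 + j6.046 Ω = 6.065∠85.4° Ω.
Step 5 — Source phasor: V = 53.6∠-72.1° V = 16.47 - j51.01 V.
Step 6 — Current: I = V / Z = -8.164 - j3.382 A = 8.837∠-157.5° A.
Step 7 — Complex power: S = V·I* = 38.01 + j472.2 VA.
Step 8 — Real power: P = Re(S) = 38.01 W.
Step 9 — Reactive power: Q = Im(S) = 472.2 VAR.
Step 10 — Apparent power: |S| = 473.7 VA.
Step 11 — Power factor: PF = P/|S| = 0.08024 (lagging).

(a) P = 38.01 W  (b) Q = 472.2 VAR  (c) S = 473.7 VA  (d) PF = 0.08024 (lagging)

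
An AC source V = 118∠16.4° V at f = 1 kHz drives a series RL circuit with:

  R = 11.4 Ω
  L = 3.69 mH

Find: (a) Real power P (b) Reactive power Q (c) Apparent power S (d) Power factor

Step 1 — Angular frequency: ω = 2π·f = 2π·1000 = 6283 rad/s.
Step 2 — Component impedances:
  R: Z = R = 11.4 Ω
  L: Z = jωL = j·6283·0.00369 = 0 + j23.18 Ω
Step 3 — Series combination: Z_total = R + L = 11.4 + j23.18 Ω = 25.84∠63.8° Ω.
Step 4 — Source phasor: V = 118∠16.4° V = 113.2 + j33.32 V.
Step 5 — Current: I = V / Z = 3.09 - j3.363 A = 4.567∠-47.4° A.
Step 6 — Complex power: S = V·I* = 237.8 + j483.6 VA.
Step 7 — Real power: P = Re(S) = 237.8 W.
Step 8 — Reactive power: Q = Im(S) = 483.6 VAR.
Step 9 — Apparent power: |S| = 538.9 VA.
Step 10 — Power factor: PF = P/|S| = 0.4412 (lagging).

(a) P = 237.8 W  (b) Q = 483.6 VAR  (c) S = 538.9 VA  (d) PF = 0.4412 (lagging)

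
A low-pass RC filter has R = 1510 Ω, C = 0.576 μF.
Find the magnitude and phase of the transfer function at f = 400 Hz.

Step 1 — Angular frequency: ω = 2π·400 = 2513 rad/s.
Step 2 — Transfer function: H(jω) = 1/(1 + jωRC).
Step 3 — Denominator: 1 + jωRC = 1 + j·2513·1510·5.76e-07 = 1 + j2.186.
Step 4 — H = 0.1731 - j0.3783.
Step 5 — Magnitude: |H| = 0.416 (-7.6 dB); phase: φ = -65.4°.

|H| = 0.416 (-7.6 dB), φ = -65.4°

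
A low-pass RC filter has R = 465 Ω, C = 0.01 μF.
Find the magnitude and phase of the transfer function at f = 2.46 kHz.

Step 1 — Angular frequency: ω = 2π·2460 = 1.546e+04 rad/s.
Step 2 — Transfer function: H(jω) = 1/(1 + jωRC).
Step 3 — Denominator: 1 + jωRC = 1 + j·1.546e+04·465·1e-08 = 1 + j0.07187.
Step 4 — H = 0.9949 - j0.0715.
Step 5 — Magnitude: |H| = 0.9974 (-0.0 dB); phase: φ = -4.1°.

|H| = 0.9974 (-0.0 dB), φ = -4.1°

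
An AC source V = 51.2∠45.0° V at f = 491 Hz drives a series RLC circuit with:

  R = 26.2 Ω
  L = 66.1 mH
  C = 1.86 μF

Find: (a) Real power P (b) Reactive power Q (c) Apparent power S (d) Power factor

Step 1 — Angular frequency: ω = 2π·f = 2π·491 = 3085 rad/s.
Step 2 — Component impedances:
  R: Z = R = 26.2 Ω
  L: Z = jωL = j·3085·0.0661 = 0 + j203.9 Ω
  C: Z = 1/(jωC) = -j/(ω·C) = 0 - j174.3 Ω
Step 3 — Series combination: Z_total = R + L + C = 26.2 + j29.65 Ω = 39.57∠48.5° Ω.
Step 4 — Source phasor: V = 51.2∠45.0° V = 36.2 + j36.2 V.
Step 5 — Current: I = V / Z = 1.292 - j0.07979 A = 1.294∠-3.5° A.
Step 6 — Complex power: S = V·I* = 43.87 + j49.65 VA.
Step 7 — Real power: P = Re(S) = 43.87 W.
Step 8 — Reactive power: Q = Im(S) = 49.65 VAR.
Step 9 — Apparent power: |S| = 66.25 VA.
Step 10 — Power factor: PF = P/|S| = 0.6622 (lagging).

(a) P = 43.87 W  (b) Q = 49.65 VAR  (c) S = 66.25 VA  (d) PF = 0.6622 (lagging)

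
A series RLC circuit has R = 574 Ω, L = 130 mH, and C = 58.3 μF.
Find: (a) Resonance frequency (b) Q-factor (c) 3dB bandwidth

Step 1 — Resonance: ω₀ = 1/√(LC) = 1/√(0.13·5.83e-05) = 363.2 rad/s.
Step 2 — f₀ = ω₀/(2π) = 57.81 Hz.
Step 3 — Series Q: Q = ω₀L/R = 363.2·0.13/574 = 0.08227.
Step 4 — Bandwidth: Δω = ω₀/Q = 4415 rad/s; BW = Δω/(2π) = 702.7 Hz.

(a) f₀ = 57.81 Hz  (b) Q = 0.08227  (c) BW = 702.7 Hz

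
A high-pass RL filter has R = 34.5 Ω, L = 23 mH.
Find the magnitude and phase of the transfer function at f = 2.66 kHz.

Step 1 — Angular frequency: ω = 2π·2660 = 1.671e+04 rad/s.
Step 2 — Transfer function: H(jω) = jωL/(R + jωL).
Step 3 — Numerator jωL = j·384.4; denominator R + jωL = 34.5 + j384.4.
Step 4 — H = 0.992 + j0.08903.
Step 5 — Magnitude: |H| = 0.996 (-0.0 dB); phase: φ = 5.1°.

|H| = 0.996 (-0.0 dB), φ = 5.1°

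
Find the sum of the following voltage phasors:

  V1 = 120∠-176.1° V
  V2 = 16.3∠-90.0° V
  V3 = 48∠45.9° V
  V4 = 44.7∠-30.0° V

Step 1 — Convert each phasor to rectangular form:
  V1 = 120·(cos(-176.1°) + j·sin(-176.1°)) = -119.7 - j8.162 V
  V2 = 16.3·(cos(-90.0°) + j·sin(-90.0°)) = 0 - j16.3 V
  V3 = 48·(cos(45.9°) + j·sin(45.9°)) = 33.4 + j34.47 V
  V4 = 44.7·(cos(-30.0°) + j·sin(-30.0°)) = 38.71 - j22.35 V
Step 2 — Sum components: V_total = -47.61 - j12.34 V.
Step 3 — Convert to polar: |V_total| = 49.18 V, ∠V_total = -165.5°.

V_total = 49.18∠-165.5° V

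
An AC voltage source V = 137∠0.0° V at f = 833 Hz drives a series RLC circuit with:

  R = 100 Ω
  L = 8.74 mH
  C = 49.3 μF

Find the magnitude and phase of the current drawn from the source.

Step 1 — Angular frequency: ω = 2π·f = 2π·833 = 5234 rad/s.
Step 2 — Component impedances:
  R: Z = R = 100 Ω
  L: Z = jωL = j·5234·0.00874 = 0 + j45.74 Ω
  C: Z = 1/(jωC) = -j/(ω·C) = 0 - j3.876 Ω
Step 3 — Series combination: Z_total = R + L + C = 100 + j41.87 Ω = 108.4∠22.7° Ω.
Step 4 — Source phasor: V = 137∠0.0° V = 137 V.
Step 5 — Ohm's law: I = V / Z_total = (137) / (100 + j41.87) = 1.166 - j0.488 A.
Step 6 — Convert to polar: |I| = 1.264 A, ∠I = -22.7°.

I = 1.264∠-22.7° A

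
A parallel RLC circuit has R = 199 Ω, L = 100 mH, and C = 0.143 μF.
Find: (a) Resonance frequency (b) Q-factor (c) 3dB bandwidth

Step 1 — Resonance: ω₀ = 1/√(LC) = 1/√(0.1·1.43e-07) = 8362 rad/s.
Step 2 — f₀ = ω₀/(2π) = 1331 Hz.
Step 3 — Parallel Q: Q = R/(ω₀L) = 199/(8362·0.1) = 0.238.
Step 4 — Bandwidth: Δω = ω₀/Q = 3.514e+04 rad/s; BW = Δω/(2π) = 5593 Hz.

(a) f₀ = 1331 Hz  (b) Q = 0.238  (c) BW = 5593 Hz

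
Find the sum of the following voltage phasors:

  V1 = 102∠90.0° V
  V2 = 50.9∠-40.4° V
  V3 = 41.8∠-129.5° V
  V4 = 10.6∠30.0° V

Step 1 — Convert each phasor to rectangular form:
  V1 = 102·(cos(90.0°) + j·sin(90.0°)) = 0 + j102 V
  V2 = 50.9·(cos(-40.4°) + j·sin(-40.4°)) = 38.76 - j32.99 V
  V3 = 41.8·(cos(-129.5°) + j·sin(-129.5°)) = -26.59 - j32.25 V
  V4 = 10.6·(cos(30.0°) + j·sin(30.0°)) = 9.18 + j5.3 V
Step 2 — Sum components: V_total = 21.35 + j42.06 V.
Step 3 — Convert to polar: |V_total| = 47.17 V, ∠V_total = 63.1°.

V_total = 47.17∠63.1° V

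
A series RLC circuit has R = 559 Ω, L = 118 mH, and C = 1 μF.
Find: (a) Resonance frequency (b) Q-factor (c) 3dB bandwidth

Step 1 — Resonance: ω₀ = 1/√(LC) = 1/√(0.118·1e-06) = 2911 rad/s.
Step 2 — f₀ = ω₀/(2π) = 463.3 Hz.
Step 3 — Series Q: Q = ω₀L/R = 2911·0.118/559 = 0.6145.
Step 4 — Bandwidth: Δω = ω₀/Q = 4737 rad/s; BW = Δω/(2π) = 754 Hz.

(a) f₀ = 463.3 Hz  (b) Q = 0.6145  (c) BW = 754 Hz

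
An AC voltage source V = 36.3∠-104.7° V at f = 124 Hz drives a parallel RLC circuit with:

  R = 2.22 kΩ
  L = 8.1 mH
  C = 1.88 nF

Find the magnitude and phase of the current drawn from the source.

Step 1 — Angular frequency: ω = 2π·f = 2π·124 = 779.1 rad/s.
Step 2 — Component impedances:
  R: Z = R = 2220 Ω
  L: Z = jωL = j·779.1·0.0081 = 0 + j6.311 Ω
  C: Z = 1/(jωC) = -j/(ω·C) = 0 - j6.827e+05 Ω
Step 3 — Parallel combination: 1/Z_total = 1/R + 1/L + 1/C; Z_total = 0.01794 + j6.311 Ω = 6.311∠89.8° Ω.
Step 4 — Source phasor: V = 36.3∠-104.7° V = -9.211 - j35.11 V.
Step 5 — Ohm's law: I = V / Z_total = (-9.211 - j35.11) / (0.01794 + j6.311) = -5.568 + j1.444 A.
Step 6 — Convert to polar: |I| = 5.752 A, ∠I = 165.5°.

I = 5.752∠165.5° A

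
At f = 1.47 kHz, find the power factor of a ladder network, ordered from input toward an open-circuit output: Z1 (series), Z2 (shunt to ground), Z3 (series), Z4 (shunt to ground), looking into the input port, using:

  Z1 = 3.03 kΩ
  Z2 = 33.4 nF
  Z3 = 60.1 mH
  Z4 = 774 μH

Step 1 — Angular frequency: ω = 2π·f = 2π·1470 = 9236 rad/s.
Step 2 — Component impedances:
  Z1: Z = R = 3030 Ω
  Z2: Z = 1/(jωC) = -j/(ω·C) = 0 - j3242 Ω
  Z3: Z = jωL = j·9236·0.0601 = 0 + j555.1 Ω
  Z4: Z = jωL = j·9236·0.000774 = 0 + j7.149 Ω
Step 3 — Ladder network (open output): work backward from the far end, alternating series and parallel combinations. Z_in = 3030 + j680.2 Ω = 3105∠12.7° Ω.
Step 4 — Power factor: PF = cos(φ) = Re(Z)/|Z| = 3030/3105.4 = 0.9757.
Step 5 — Type: Im(Z) = 680.2 ⇒ lagging (phase φ = 12.7°).

PF = 0.9757 (lagging, φ = 12.7°)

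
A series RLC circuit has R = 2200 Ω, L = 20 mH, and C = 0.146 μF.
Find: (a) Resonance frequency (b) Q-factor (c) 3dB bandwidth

Step 1 — Resonance: ω₀ = 1/√(LC) = 1/√(0.02·1.46e-07) = 1.851e+04 rad/s.
Step 2 — f₀ = ω₀/(2π) = 2945 Hz.
Step 3 — Series Q: Q = ω₀L/R = 1.851e+04·0.02/2200 = 0.1682.
Step 4 — Bandwidth: Δω = ω₀/Q = 1.1e+05 rad/s; BW = Δω/(2π) = 1.751e+04 Hz.

(a) f₀ = 2945 Hz  (b) Q = 0.1682  (c) BW = 1.751e+04 Hz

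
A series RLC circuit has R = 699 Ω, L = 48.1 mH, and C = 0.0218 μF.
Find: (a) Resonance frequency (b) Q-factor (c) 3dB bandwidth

Step 1 — Resonance: ω₀ = 1/√(LC) = 1/√(0.0481·2.18e-08) = 3.088e+04 rad/s.
Step 2 — f₀ = ω₀/(2π) = 4915 Hz.
Step 3 — Series Q: Q = ω₀L/R = 3.088e+04·0.0481/699 = 2.125.
Step 4 — Bandwidth: Δω = ω₀/Q = 1.453e+04 rad/s; BW = Δω/(2π) = 2313 Hz.

(a) f₀ = 4915 Hz  (b) Q = 2.125  (c) BW = 2313 Hz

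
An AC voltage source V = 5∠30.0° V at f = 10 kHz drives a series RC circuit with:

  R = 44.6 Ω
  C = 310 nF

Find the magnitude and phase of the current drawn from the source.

Step 1 — Angular frequency: ω = 2π·f = 2π·1e+04 = 6.283e+04 rad/s.
Step 2 — Component impedances:
  R: Z = R = 44.6 Ω
  C: Z = 1/(jωC) = -j/(ω·C) = 0 - j51.34 Ω
Step 3 — Series combination: Z_total = R + C = 44.6 - j51.34 Ω = 68.01∠-49.0° Ω.
Step 4 — Source phasor: V = 5∠30.0° V = 4.33 + j2.5 V.
Step 5 — Ohm's law: I = V / Z_total = (4.33 + j2.5) / (44.6 - j51.34) = 0.014 + j0.07218 A.
Step 6 — Convert to polar: |I| = 0.07352 A, ∠I = 79.0°.

I = 0.07352∠79.0° A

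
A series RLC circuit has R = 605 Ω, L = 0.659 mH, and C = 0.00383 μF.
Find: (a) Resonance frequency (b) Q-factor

Step 1 — Resonance condition Im(Z)=0 gives ω₀ = 1/√(LC).
Step 2 — ω₀ = 1/√(0.000659·3.83e-09) = 6.294e+05 rad/s.
Step 3 — f₀ = ω₀/(2π) = 1.002e+05 Hz.
Step 4 — Series Q: Q = ω₀L/R = 6.294e+05·0.000659/605 = 0.6856.

(a) f₀ = 1.002e+05 Hz  (b) Q = 0.6856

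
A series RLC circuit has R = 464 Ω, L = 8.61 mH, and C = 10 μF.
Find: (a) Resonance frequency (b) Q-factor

Step 1 — Resonance condition Im(Z)=0 gives ω₀ = 1/√(LC).
Step 2 — ω₀ = 1/√(0.00861·1e-05) = 3408 rad/s.
Step 3 — f₀ = ω₀/(2π) = 542.4 Hz.
Step 4 — Series Q: Q = ω₀L/R = 3408·0.00861/464 = 0.06324.

(a) f₀ = 542.4 Hz  (b) Q = 0.06324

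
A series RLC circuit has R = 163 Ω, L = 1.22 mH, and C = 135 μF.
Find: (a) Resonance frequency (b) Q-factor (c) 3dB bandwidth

Step 1 — Resonance condition Im(Z)=0 gives ω₀ = 1/√(LC).
Step 2 — ω₀ = 1/√(0.00122·0.000135) = 2464 rad/s.
Step 3 — f₀ = ω₀/(2π) = 392.2 Hz.
Step 4 — Series Q: Q = ω₀L/R = 2464·0.00122/163 = 0.01844.
Step 5 — 3dB bandwidth: Δω = ω₀/Q = 1.336e+05 rad/s; BW = Δω/(2π) = 2.126e+04 Hz.

(a) f₀ = 392.2 Hz  (b) Q = 0.01844  (c) BW = 2.126e+04 Hz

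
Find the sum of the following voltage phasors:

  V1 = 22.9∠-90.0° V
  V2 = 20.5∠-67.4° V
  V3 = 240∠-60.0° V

Step 1 — Convert each phasor to rectangular form:
  V1 = 22.9·(cos(-90.0°) + j·sin(-90.0°)) = 0 - j22.9 V
  V2 = 20.5·(cos(-67.4°) + j·sin(-67.4°)) = 7.878 - j18.93 V
  V3 = 240·(cos(-60.0°) + j·sin(-60.0°)) = 120 - j207.8 V
Step 2 — Sum components: V_total = 127.9 - j249.7 V.
Step 3 — Convert to polar: |V_total| = 280.5 V, ∠V_total = -62.9°.

V_total = 280.5∠-62.9° V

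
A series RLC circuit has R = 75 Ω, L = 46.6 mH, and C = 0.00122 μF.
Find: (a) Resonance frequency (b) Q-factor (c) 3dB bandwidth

Step 1 — Resonance condition Im(Z)=0 gives ω₀ = 1/√(LC).
Step 2 — ω₀ = 1/√(0.0466·1.22e-09) = 1.326e+05 rad/s.
Step 3 — f₀ = ω₀/(2π) = 2.111e+04 Hz.
Step 4 — Series Q: Q = ω₀L/R = 1.326e+05·0.0466/75 = 82.4.
Step 5 — 3dB bandwidth: Δω = ω₀/Q = 1609 rad/s; BW = Δω/(2π) = 256.2 Hz.

(a) f₀ = 2.111e+04 Hz  (b) Q = 82.4  (c) BW = 256.2 Hz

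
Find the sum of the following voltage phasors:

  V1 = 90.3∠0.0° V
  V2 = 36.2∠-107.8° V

Step 1 — Convert each phasor to rectangular form:
  V1 = 90.3·(cos(0.0°) + j·sin(0.0°)) = 90.3 V
  V2 = 36.2·(cos(-107.8°) + j·sin(-107.8°)) = -11.07 - j34.47 V
Step 2 — Sum components: V_total = 79.23 - j34.47 V.
Step 3 — Convert to polar: |V_total| = 86.41 V, ∠V_total = -23.5°.

V_total = 86.41∠-23.5° V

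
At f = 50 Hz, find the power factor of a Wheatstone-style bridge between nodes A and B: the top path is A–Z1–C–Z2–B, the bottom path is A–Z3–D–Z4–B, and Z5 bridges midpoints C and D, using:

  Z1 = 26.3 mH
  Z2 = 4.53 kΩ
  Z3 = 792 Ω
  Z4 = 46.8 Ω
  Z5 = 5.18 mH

Step 1 — Angular frequency: ω = 2π·f = 2π·50 = 314.2 rad/s.
Step 2 — Component impedances:
  Z1: Z = jωL = j·314.2·0.0263 = 0 + j8.262 Ω
  Z2: Z = R = 4530 Ω
  Z3: Z = R = 792 Ω
  Z4: Z = R = 46.8 Ω
  Z5: Z = jωL = j·314.2·0.00518 = 0 + j1.627 Ω
Step 3 — Bridge requires nodal analysis (the Z5 bridge couples midpoints C and D, so the two paths cannot be reduced to a simple series/parallel combination). Setting node B to ground and injecting 1 A at node A, the 3-node admittance system at A, C, D solves to V_A = Z_AB = 46.45 + j9.855 Ω = 47.48∠12.0° Ω.
Step 4 — Power factor: PF = cos(φ) = Re(Z)/|Z| = 46.445/47.479 = 0.9782.
Step 5 — Type: Im(Z) = 9.855 ⇒ lagging (phase φ = 12.0°).

PF = 0.9782 (lagging, φ = 12.0°)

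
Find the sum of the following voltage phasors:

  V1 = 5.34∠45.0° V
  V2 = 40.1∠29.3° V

Step 1 — Convert each phasor to rectangular form:
  V1 = 5.34·(cos(45.0°) + j·sin(45.0°)) = 3.776 + j3.776 V
  V2 = 40.1·(cos(29.3°) + j·sin(29.3°)) = 34.97 + j19.62 V
Step 2 — Sum components: V_total = 38.75 + j23.4 V.
Step 3 — Convert to polar: |V_total| = 45.26 V, ∠V_total = 31.1°.

V_total = 45.26∠31.1° V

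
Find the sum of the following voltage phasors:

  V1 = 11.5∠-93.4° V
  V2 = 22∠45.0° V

Step 1 — Convert each phasor to rectangular form:
  V1 = 11.5·(cos(-93.4°) + j·sin(-93.4°)) = -0.682 - j11.48 V
  V2 = 22·(cos(45.0°) + j·sin(45.0°)) = 15.56 + j15.56 V
Step 2 — Sum components: V_total = 14.87 + j4.077 V.
Step 3 — Convert to polar: |V_total| = 15.42 V, ∠V_total = 15.3°.

V_total = 15.42∠15.3° V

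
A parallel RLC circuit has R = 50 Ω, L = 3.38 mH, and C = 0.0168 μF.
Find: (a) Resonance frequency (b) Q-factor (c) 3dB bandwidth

Step 1 — Resonance: ω₀ = 1/√(LC) = 1/√(0.00338·1.68e-08) = 1.327e+05 rad/s.
Step 2 — f₀ = ω₀/(2π) = 2.112e+04 Hz.
Step 3 — Parallel Q: Q = R/(ω₀L) = 50/(1.327e+05·0.00338) = 0.1115.
Step 4 — Bandwidth: Δω = ω₀/Q = 1.19e+06 rad/s; BW = Δω/(2π) = 1.895e+05 Hz.

(a) f₀ = 2.112e+04 Hz  (b) Q = 0.1115  (c) BW = 1.895e+05 Hz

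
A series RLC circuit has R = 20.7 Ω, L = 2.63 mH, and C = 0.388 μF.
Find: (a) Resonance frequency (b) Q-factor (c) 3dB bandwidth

Step 1 — Resonance: ω₀ = 1/√(LC) = 1/√(0.00263·3.88e-07) = 3.13e+04 rad/s.
Step 2 — f₀ = ω₀/(2π) = 4982 Hz.
Step 3 — Series Q: Q = ω₀L/R = 3.13e+04·0.00263/20.7 = 3.977.
Step 4 — Bandwidth: Δω = ω₀/Q = 7871 rad/s; BW = Δω/(2π) = 1253 Hz.

(a) f₀ = 4982 Hz  (b) Q = 3.977  (c) BW = 1253 Hz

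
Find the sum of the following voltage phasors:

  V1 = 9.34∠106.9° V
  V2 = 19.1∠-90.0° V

Step 1 — Convert each phasor to rectangular form:
  V1 = 9.34·(cos(106.9°) + j·sin(106.9°)) = -2.715 + j8.937 V
  V2 = 19.1·(cos(-90.0°) + j·sin(-90.0°)) = 0 - j19.1 V
Step 2 — Sum components: V_total = -2.715 - j10.16 V.
Step 3 — Convert to polar: |V_total| = 10.52 V, ∠V_total = -105.0°.

V_total = 10.52∠-105.0° V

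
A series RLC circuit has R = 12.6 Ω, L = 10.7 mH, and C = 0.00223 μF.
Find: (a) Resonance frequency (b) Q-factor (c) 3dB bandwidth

Step 1 — Resonance: ω₀ = 1/√(LC) = 1/√(0.0107·2.23e-09) = 2.047e+05 rad/s.
Step 2 — f₀ = ω₀/(2π) = 3.258e+04 Hz.
Step 3 — Series Q: Q = ω₀L/R = 2.047e+05·0.0107/12.6 = 173.8.
Step 4 — Bandwidth: Δω = ω₀/Q = 1178 rad/s; BW = Δω/(2π) = 187.4 Hz.

(a) f₀ = 3.258e+04 Hz  (b) Q = 173.8  (c) BW = 187.4 Hz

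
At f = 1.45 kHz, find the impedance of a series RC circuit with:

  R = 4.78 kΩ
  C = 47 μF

Step 1 — Angular frequency: ω = 2π·f = 2π·1450 = 9111 rad/s.
Step 2 — Component impedances:
  R: Z = R = 4780 Ω
  C: Z = 1/(jωC) = -j/(ω·C) = 0 - j2.335 Ω
Step 3 — Series combination: Z_total = R + C = 4780 - j2.335 Ω = 4780∠-0.0° Ω.

Z = 4780 - j2.335 Ω = 4780∠-0.0° Ω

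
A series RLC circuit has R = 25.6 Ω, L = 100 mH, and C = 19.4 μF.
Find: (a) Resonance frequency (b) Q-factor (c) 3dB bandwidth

Step 1 — Resonance: ω₀ = 1/√(LC) = 1/√(0.1·1.94e-05) = 718 rad/s.
Step 2 — f₀ = ω₀/(2π) = 114.3 Hz.
Step 3 — Series Q: Q = ω₀L/R = 718·0.1/25.6 = 2.805.
Step 4 — Bandwidth: Δω = ω₀/Q = 256 rad/s; BW = Δω/(2π) = 40.74 Hz.

(a) f₀ = 114.3 Hz  (b) Q = 2.805  (c) BW = 40.74 Hz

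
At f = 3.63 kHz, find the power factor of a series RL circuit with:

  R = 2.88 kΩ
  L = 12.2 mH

Step 1 — Angular frequency: ω = 2π·f = 2π·3630 = 2.281e+04 rad/s.
Step 2 — Component impedances:
  R: Z = R = 2880 Ω
  L: Z = jωL = j·2.281e+04·0.0122 = 0 + j278.3 Ω
Step 3 — Series combination: Z_total = R + L = 2880 + j278.3 Ω = 2893∠5.5° Ω.
Step 4 — Power factor: PF = cos(φ) = Re(Z)/|Z| = 2880/2893.4 = 0.9954.
Step 5 — Type: Im(Z) = 278.3 ⇒ lagging (phase φ = 5.5°).

PF = 0.9954 (lagging, φ = 5.5°)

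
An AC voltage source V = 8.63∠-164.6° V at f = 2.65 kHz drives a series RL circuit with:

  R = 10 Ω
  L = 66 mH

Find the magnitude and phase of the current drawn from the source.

Step 1 — Angular frequency: ω = 2π·f = 2π·2650 = 1.665e+04 rad/s.
Step 2 — Component impedances:
  R: Z = R = 10 Ω
  L: Z = jωL = j·1.665e+04·0.066 = 0 + j1099 Ω
Step 3 — Series combination: Z_total = R + L = 10 + j1099 Ω = 1099∠89.5° Ω.
Step 4 — Source phasor: V = 8.63∠-164.6° V = -8.32 - j2.292 V.
Step 5 — Ohm's law: I = V / Z_total = (-8.32 - j2.292) / (10 + j1099) = -0.002154 + j0.007552 A.
Step 6 — Convert to polar: |I| = 0.007853 A, ∠I = 105.9°.

I = 0.007853∠105.9° A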